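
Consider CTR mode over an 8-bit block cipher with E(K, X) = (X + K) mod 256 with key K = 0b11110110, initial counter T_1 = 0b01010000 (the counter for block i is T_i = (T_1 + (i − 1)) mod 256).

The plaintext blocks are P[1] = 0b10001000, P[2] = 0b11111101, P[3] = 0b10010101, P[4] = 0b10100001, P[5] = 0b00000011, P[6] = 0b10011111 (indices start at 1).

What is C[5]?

C[5] = 0b01001001

CTR encryption: S_i = E(K, T_i) where T_i is the counter for block i; C_i = P_i ⊕ S_i.
C[1]: T = 0b01010000, S = E(K, T) = 0b01000110; 0b10001000 ⊕ 0b01000110 = 0b11001110.
C[2]: T = 0b01010001, S = E(K, T) = 0b01000111; 0b11111101 ⊕ 0b01000111 = 0b10111010.
C[3]: T = 0b01010010, S = E(K, T) = 0b01001000; 0b10010101 ⊕ 0b01001000 = 0b11011101.
C[4]: T = 0b01010011, S = E(K, T) = 0b01001001; 0b10100001 ⊕ 0b01001001 = 0b11101000.
C[5]: T = 0b01010100, S = E(K, T) = 0b01001010; 0b00000011 ⊕ 0b01001010 = 0b01001001.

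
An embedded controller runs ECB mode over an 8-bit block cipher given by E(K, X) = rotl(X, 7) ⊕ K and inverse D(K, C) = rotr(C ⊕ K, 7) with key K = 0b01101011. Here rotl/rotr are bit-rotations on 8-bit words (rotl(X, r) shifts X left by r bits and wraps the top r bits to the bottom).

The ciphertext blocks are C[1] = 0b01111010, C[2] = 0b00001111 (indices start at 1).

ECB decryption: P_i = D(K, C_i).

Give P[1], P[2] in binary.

P[1]: D(K, 0b01111010) = 0b00100010.
P[2]: D(K, 0b00001111) = 0b11001000.

P[1] = 0b00100010, P[2] = 0b11001000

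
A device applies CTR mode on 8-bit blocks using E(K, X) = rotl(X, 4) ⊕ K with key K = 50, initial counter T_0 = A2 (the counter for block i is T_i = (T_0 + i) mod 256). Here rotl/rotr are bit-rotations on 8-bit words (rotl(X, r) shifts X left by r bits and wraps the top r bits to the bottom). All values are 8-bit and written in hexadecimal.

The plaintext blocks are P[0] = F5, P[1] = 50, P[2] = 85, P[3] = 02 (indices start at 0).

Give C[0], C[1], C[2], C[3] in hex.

C[0] = 8F, C[1] = 3A, C[2] = 9F, C[3] = 08

CTR encryption: S_i = E(K, T_i) where T_i is the counter for block i; C_i = P_i ⊕ S_i.
C[0]: T = A2, S = E(K, T) = 7A; F5 ⊕ 7A = 8F.
C[1]: T = A3, S = E(K, T) = 6A; 50 ⊕ 6A = 3A.
C[2]: T = A4, S = E(K, T) = 1A; 85 ⊕ 1A = 9F.
C[3]: T = A5, S = E(K, T) = 0A; 02 ⊕ 0A = 08.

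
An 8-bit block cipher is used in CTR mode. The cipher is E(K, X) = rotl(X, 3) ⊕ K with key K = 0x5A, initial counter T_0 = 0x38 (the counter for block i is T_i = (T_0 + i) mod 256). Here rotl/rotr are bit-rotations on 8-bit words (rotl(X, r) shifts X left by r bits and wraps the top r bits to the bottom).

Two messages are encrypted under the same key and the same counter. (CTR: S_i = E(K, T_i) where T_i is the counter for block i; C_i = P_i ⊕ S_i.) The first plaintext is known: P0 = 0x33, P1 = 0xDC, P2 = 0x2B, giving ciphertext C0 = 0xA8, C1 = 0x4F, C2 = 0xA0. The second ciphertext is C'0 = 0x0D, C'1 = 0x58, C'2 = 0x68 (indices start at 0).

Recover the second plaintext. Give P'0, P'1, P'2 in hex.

In CTR with a reused counter, both messages share the same keystream S_i, so C_i ⊕ C'_i = P_i ⊕ P'_i and thus P'_i = P_i ⊕ C_i ⊕ C'_i.
P'0: 0x33 ⊕ 0xA8 ⊕ 0x0D = 0x96.
P'1: 0xDC ⊕ 0x4F ⊕ 0x58 = 0xCB.
P'2: 0x2B ⊕ 0xA0 ⊕ 0x68 = 0xE3.

P'0 = 0x96, P'1 = 0xCB, P'2 = 0xE3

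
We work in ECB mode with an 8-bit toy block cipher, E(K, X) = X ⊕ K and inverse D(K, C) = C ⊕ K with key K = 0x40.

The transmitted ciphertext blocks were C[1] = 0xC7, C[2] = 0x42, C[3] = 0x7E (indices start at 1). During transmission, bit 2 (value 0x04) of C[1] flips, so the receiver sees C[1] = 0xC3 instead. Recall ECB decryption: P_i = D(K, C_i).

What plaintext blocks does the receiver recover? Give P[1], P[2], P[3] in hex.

P[1] = 0x83, P[2] = 0x02, P[3] = 0x3E

Only C[1] changed, to 0xC3. In ECB, a change in C_i affects only P_i. Decrypting the received ciphertext:
P[1]: D(K, 0xC3) = 0x83.
P[2]: D(K, 0x42) = 0x02.
P[3]: D(K, 0x7E) = 0x3E.
Blocks that differ from the original plaintext: P[1].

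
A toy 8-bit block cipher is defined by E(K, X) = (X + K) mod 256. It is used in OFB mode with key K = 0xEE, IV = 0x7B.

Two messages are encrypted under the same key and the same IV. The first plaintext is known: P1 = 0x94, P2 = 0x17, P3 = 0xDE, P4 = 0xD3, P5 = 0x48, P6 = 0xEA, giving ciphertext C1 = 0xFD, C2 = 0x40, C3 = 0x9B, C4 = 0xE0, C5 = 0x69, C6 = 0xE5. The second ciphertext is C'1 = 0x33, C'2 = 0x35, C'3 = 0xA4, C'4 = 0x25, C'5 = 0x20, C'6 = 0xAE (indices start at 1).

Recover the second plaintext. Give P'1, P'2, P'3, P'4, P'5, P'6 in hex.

P'1 = 0x5A, P'2 = 0x62, P'3 = 0xE1, P'4 = 0x16, P'5 = 0x01, P'6 = 0xA1

In OFB with a reused IV, both messages share the same keystream S_i, so C_i ⊕ C'_i = P_i ⊕ P'_i and thus P'_i = P_i ⊕ C_i ⊕ C'_i.
P'1: 0x94 ⊕ 0xFD ⊕ 0x33 = 0x5A.
P'2: 0x17 ⊕ 0x40 ⊕ 0x35 = 0x62.
P'3: 0xDE ⊕ 0x9B ⊕ 0xA4 = 0xE1.
P'4: 0xD3 ⊕ 0xE0 ⊕ 0x25 = 0x16.
P'5: 0x48 ⊕ 0x69 ⊕ 0x20 = 0x01.
P'6: 0xEA ⊕ 0xE5 ⊕ 0xAE = 0xA1.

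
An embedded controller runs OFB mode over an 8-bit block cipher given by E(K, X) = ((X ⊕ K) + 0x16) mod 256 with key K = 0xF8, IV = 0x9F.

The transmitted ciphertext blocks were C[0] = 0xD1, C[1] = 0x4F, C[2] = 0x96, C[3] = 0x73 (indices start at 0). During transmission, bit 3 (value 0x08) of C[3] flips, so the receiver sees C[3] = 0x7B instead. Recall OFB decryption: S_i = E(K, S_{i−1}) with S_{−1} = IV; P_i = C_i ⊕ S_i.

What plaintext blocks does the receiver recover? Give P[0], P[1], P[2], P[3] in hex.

Only C[3] changed, to 0x7B. In OFB, a change in C_i flips the same bit in P_i only; the keystream is unaffected. Decrypting the received ciphertext:
P[0]: S = E(K, 0x9F) = 0x7D; 0xD1 ⊕ 0x7D = 0xAC.
P[1]: S = E(K, 0x7D) = 0x9B; 0x4F ⊕ 0x9B = 0xD4.
P[2]: S = E(K, 0x9B) = 0x79; 0x96 ⊕ 0x79 = 0xEF.
P[3]: S = E(K, 0x79) = 0x97; 0x7B ⊕ 0x97 = 0xEC.
Blocks that differ from the original plaintext: P[3].

P[0] = 0xAC, P[1] = 0xD4, P[2] = 0xEF, P[3] = 0xEC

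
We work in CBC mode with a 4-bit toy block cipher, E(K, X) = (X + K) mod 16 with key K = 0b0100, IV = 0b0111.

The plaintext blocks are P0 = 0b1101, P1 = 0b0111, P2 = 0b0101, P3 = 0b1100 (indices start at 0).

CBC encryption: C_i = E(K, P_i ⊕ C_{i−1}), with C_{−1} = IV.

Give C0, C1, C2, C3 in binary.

C0 = 0b1110, C1 = 0b1101, C2 = 0b1100, C3 = 0b0100

C0: P0 ⊕ 0b0111 = 0b1010; E(K, 0b1010) = 0b1110.
C1: P1 ⊕ 0b1110 = 0b1001; E(K, 0b1001) = 0b1101.
C2: P2 ⊕ 0b1101 = 0b1000; E(K, 0b1000) = 0b1100.
C3: P3 ⊕ 0b1100 = 0b0000; E(K, 0b0000) = 0b0100.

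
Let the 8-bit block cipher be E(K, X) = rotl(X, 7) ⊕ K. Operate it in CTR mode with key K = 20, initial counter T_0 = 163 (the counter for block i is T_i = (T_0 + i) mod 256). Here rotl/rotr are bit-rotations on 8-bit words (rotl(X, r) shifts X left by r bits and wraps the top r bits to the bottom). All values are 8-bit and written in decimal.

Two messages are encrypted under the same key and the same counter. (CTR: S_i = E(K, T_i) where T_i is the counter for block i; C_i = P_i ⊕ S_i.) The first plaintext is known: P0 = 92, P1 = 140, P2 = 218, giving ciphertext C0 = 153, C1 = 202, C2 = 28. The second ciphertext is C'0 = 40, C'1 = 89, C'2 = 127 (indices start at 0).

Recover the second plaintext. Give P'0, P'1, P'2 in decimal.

P'0 = 237, P'1 = 31, P'2 = 185

In CTR with a reused counter, both messages share the same keystream S_i, so C_i ⊕ C'_i = P_i ⊕ P'_i and thus P'_i = P_i ⊕ C_i ⊕ C'_i.
P'0: 92 ⊕ 153 ⊕ 40 = 237.
P'1: 140 ⊕ 202 ⊕ 89 = 31.
P'2: 218 ⊕ 28 ⊕ 127 = 185.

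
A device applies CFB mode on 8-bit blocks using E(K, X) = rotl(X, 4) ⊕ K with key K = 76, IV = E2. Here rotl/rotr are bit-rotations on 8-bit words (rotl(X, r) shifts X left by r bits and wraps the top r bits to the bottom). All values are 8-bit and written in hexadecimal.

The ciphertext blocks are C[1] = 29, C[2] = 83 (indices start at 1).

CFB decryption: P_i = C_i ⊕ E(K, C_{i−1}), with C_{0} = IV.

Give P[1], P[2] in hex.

P[1]: E(K, E2) = 58; 29 ⊕ 58 = 71.
P[2]: E(K, 29) = E4; 83 ⊕ E4 = 67.

P[1] = 71, P[2] = 67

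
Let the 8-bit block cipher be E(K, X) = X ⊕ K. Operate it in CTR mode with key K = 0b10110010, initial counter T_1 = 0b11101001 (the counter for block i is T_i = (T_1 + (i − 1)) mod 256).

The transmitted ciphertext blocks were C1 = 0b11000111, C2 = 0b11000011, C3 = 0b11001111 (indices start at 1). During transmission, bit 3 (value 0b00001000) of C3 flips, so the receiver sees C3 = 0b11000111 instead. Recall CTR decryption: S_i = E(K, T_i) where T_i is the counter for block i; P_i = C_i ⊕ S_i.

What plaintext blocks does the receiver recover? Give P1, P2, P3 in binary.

Only C3 changed, to 0b11000111. In CTR, a change in C_i flips the same bit in P_i only; the keystream is unaffected. Decrypting the received ciphertext:
P1: T = 0b11101001, S = E(K, T) = 0b01011011; 0b11000111 ⊕ 0b01011011 = 0b10011100.
P2: T = 0b11101010, S = E(K, T) = 0b01011000; 0b11000011 ⊕ 0b01011000 = 0b10011011.
P3: T = 0b11101011, S = E(K, T) = 0b01011001; 0b11000111 ⊕ 0b01011001 = 0b10011110.
Blocks that differ from the original plaintext: P3.

P1 = 0b10011100, P2 = 0b10011011, P3 = 0b10011110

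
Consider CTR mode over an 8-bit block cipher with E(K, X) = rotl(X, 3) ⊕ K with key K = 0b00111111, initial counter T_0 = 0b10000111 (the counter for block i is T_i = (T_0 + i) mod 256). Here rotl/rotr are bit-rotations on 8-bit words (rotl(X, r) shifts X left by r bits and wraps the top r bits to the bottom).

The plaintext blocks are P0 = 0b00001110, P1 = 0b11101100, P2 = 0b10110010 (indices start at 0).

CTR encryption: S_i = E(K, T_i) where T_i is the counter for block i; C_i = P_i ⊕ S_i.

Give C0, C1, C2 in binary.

C0: T = 0b10000111, S = E(K, T) = 0b00000011; 0b00001110 ⊕ 0b00000011 = 0b00001101.
C1: T = 0b10001000, S = E(K, T) = 0b01111011; 0b11101100 ⊕ 0b01111011 = 0b10010111.
C2: T = 0b10001001, S = E(K, T) = 0b01110011; 0b10110010 ⊕ 0b01110011 = 0b11000001.

C0 = 0b00001101, C1 = 0b10010111, C2 = 0b11000001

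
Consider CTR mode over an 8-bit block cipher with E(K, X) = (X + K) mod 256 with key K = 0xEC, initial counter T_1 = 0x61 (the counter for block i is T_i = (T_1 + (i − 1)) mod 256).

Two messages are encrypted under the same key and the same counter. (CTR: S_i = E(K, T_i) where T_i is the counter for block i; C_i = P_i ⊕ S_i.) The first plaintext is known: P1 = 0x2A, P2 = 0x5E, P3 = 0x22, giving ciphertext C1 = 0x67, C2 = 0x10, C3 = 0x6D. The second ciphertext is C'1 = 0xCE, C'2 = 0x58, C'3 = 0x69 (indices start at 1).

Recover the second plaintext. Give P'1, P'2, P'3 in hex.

P'1 = 0x83, P'2 = 0x16, P'3 = 0x26

In CTR with a reused counter, both messages share the same keystream S_i, so C_i ⊕ C'_i = P_i ⊕ P'_i and thus P'_i = P_i ⊕ C_i ⊕ C'_i.
P'1: 0x2A ⊕ 0x67 ⊕ 0xCE = 0x83.
P'2: 0x5E ⊕ 0x10 ⊕ 0x58 = 0x16.
P'3: 0x22 ⊕ 0x6D ⊕ 0x69 = 0x26.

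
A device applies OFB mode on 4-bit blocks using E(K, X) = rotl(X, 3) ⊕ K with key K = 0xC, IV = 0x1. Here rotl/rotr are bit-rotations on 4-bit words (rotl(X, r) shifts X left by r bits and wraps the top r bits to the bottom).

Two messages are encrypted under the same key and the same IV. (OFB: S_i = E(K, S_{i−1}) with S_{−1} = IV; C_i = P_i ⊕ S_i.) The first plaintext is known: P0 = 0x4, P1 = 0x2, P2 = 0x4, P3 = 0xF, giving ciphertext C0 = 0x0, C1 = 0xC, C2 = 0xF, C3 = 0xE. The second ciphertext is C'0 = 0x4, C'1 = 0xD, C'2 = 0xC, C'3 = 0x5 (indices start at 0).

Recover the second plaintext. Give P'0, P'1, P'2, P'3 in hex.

In OFB with a reused IV, both messages share the same keystream S_i, so C_i ⊕ C'_i = P_i ⊕ P'_i and thus P'_i = P_i ⊕ C_i ⊕ C'_i.
P'0: 0x4 ⊕ 0x0 ⊕ 0x4 = 0x0.
P'1: 0x2 ⊕ 0xC ⊕ 0xD = 0x3.
P'2: 0x4 ⊕ 0xF ⊕ 0xC = 0x7.
P'3: 0xF ⊕ 0xE ⊕ 0x5 = 0x4.

P'0 = 0x0, P'1 = 0x3, P'2 = 0x7, P'3 = 0x4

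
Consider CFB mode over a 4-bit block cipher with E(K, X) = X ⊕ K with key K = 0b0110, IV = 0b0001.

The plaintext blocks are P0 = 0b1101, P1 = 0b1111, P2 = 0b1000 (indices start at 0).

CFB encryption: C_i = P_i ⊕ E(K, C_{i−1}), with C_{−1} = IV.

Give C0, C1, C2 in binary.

C0: E(K, 0b0001) = 0b0111; 0b1101 ⊕ 0b0111 = 0b1010.
C1: E(K, 0b1010) = 0b1100; 0b1111 ⊕ 0b1100 = 0b0011.
C2: E(K, 0b0011) = 0b0101; 0b1000 ⊕ 0b0101 = 0b1101.

C0 = 0b1010, C1 = 0b0011, C2 = 0b1101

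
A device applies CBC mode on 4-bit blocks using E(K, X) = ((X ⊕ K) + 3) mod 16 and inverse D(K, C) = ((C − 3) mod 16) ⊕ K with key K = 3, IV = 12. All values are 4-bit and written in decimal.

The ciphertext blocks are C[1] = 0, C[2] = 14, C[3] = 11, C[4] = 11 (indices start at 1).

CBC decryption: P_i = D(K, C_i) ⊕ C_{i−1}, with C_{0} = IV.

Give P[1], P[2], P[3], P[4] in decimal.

P[1] = 2, P[2] = 8, P[3] = 5, P[4] = 0

P[1]: D(K, 0) = 14; 14 ⊕ 12 = 2.
P[2]: D(K, 14) = 8; 8 ⊕ 0 = 8.
P[3]: D(K, 11) = 11; 11 ⊕ 14 = 5.
P[4]: D(K, 11) = 11; 11 ⊕ 11 = 0.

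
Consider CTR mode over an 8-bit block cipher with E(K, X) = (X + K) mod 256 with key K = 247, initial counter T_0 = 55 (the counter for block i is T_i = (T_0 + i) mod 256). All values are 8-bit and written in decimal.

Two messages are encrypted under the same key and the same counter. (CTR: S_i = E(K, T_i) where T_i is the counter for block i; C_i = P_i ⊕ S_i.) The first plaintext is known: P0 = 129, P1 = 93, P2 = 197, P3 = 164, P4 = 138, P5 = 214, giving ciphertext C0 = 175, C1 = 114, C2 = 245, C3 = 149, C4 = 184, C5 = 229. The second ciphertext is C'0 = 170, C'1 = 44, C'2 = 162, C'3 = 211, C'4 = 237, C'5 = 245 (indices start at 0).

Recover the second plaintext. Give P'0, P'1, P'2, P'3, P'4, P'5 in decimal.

In CTR with a reused counter, both messages share the same keystream S_i, so C_i ⊕ C'_i = P_i ⊕ P'_i and thus P'_i = P_i ⊕ C_i ⊕ C'_i.
P'0: 129 ⊕ 175 ⊕ 170 = 132.
P'1: 93 ⊕ 114 ⊕ 44 = 3.
P'2: 197 ⊕ 245 ⊕ 162 = 146.
P'3: 164 ⊕ 149 ⊕ 211 = 226.
P'4: 138 ⊕ 184 ⊕ 237 = 223.
P'5: 214 ⊕ 229 ⊕ 245 = 198.

P'0 = 132, P'1 = 3, P'2 = 146, P'3 = 226, P'4 = 223, P'5 = 198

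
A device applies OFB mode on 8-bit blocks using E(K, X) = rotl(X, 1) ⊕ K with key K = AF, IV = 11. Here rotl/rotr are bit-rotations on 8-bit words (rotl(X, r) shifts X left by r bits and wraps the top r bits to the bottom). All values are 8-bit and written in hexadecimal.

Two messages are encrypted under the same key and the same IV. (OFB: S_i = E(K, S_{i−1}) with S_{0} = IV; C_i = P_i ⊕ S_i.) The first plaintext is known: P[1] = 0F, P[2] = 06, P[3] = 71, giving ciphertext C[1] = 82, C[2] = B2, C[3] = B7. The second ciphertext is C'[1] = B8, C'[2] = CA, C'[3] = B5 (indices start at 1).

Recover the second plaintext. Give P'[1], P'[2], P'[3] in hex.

In OFB with a reused IV, both messages share the same keystream S_i, so C_i ⊕ C'_i = P_i ⊕ P'_i and thus P'_i = P_i ⊕ C_i ⊕ C'_i.
P'[1]: 0F ⊕ 82 ⊕ B8 = 35.
P'[2]: 06 ⊕ B2 ⊕ CA = 7E.
P'[3]: 71 ⊕ B7 ⊕ B5 = 73.

P'[1] = 35, P'[2] = 7E, P'[3] = 73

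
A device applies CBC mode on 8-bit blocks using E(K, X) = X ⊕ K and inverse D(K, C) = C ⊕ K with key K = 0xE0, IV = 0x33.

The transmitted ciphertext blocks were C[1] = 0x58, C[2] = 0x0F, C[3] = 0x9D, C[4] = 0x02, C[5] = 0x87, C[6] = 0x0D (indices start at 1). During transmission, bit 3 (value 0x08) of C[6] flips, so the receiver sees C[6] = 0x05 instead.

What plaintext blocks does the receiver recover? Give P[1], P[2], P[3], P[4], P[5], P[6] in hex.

CBC decryption: P_i = D(K, C_i) ⊕ C_{i−1}, with C_{0} = IV.
Only C[6] changed, to 0x05. In CBC, a change in C_i garbles P_i and flips the same bit in P_{i+1}. Decrypting the received ciphertext:
P[1]: D(K, 0x58) = 0xB8; 0xB8 ⊕ 0x33 = 0x8B.
P[2]: D(K, 0x0F) = 0xEF; 0xEF ⊕ 0x58 = 0xB7.
P[3]: D(K, 0x9D) = 0x7D; 0x7D ⊕ 0x0F = 0x72.
P[4]: D(K, 0x02) = 0xE2; 0xE2 ⊕ 0x9D = 0x7F.
P[5]: D(K, 0x87) = 0x67; 0x67 ⊕ 0x02 = 0x65.
P[6]: D(K, 0x05) = 0xE5; 0xE5 ⊕ 0x87 = 0x62.
Blocks that differ from the original plaintext: P[6].

P[1] = 0x8B, P[2] = 0xB7, P[3] = 0x72, P[4] = 0x7F, P[5] = 0x65, P[6] = 0x62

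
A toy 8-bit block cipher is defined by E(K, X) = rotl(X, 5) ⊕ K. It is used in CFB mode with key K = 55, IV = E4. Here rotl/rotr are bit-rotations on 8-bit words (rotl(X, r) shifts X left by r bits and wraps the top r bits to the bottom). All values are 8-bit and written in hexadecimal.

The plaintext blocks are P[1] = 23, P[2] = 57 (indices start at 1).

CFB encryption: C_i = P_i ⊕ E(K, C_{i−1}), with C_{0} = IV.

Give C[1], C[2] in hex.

C[1]: E(K, E4) = C9; 23 ⊕ C9 = EA.
C[2]: E(K, EA) = 08; 57 ⊕ 08 = 5F.

C[1] = EA, C[2] = 5F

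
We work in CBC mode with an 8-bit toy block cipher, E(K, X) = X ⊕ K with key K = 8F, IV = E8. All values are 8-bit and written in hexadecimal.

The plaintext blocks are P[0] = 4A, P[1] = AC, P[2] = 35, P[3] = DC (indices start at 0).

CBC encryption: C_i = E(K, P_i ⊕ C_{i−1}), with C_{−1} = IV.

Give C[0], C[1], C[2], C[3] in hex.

C[0] = 2D, C[1] = 0E, C[2] = B4, C[3] = E7

C[0]: P[0] ⊕ E8 = A2; E(K, A2) = 2D.
C[1]: P[1] ⊕ 2D = 81; E(K, 81) = 0E.
C[2]: P[2] ⊕ 0E = 3B; E(K, 3B) = B4.
C[3]: P[3] ⊕ B4 = 68; E(K, 68) = E7.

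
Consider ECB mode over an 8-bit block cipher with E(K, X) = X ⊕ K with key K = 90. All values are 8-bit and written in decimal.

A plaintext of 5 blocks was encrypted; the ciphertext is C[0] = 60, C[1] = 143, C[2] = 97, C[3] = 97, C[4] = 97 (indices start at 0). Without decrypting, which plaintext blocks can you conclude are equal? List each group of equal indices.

ECB encrypts each block independently with the same key, so equal ciphertext blocks imply equal plaintext blocks.
C[2] = C[3] = C[4] = 97, so P[2] = P[3] = P[4].

P[2] = P[3] = P[4]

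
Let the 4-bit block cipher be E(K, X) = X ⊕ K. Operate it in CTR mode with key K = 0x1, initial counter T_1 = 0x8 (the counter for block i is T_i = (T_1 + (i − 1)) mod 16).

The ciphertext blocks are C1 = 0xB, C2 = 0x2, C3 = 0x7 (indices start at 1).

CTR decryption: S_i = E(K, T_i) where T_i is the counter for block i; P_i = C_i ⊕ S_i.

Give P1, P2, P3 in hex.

P1 = 0x2, P2 = 0xA, P3 = 0xC

P1: T = 0x8, S = E(K, T) = 0x9; 0xB ⊕ 0x9 = 0x2.
P2: T = 0x9, S = E(K, T) = 0x8; 0x2 ⊕ 0x8 = 0xA.
P3: T = 0xA, S = E(K, T) = 0xB; 0x7 ⊕ 0xB = 0xC.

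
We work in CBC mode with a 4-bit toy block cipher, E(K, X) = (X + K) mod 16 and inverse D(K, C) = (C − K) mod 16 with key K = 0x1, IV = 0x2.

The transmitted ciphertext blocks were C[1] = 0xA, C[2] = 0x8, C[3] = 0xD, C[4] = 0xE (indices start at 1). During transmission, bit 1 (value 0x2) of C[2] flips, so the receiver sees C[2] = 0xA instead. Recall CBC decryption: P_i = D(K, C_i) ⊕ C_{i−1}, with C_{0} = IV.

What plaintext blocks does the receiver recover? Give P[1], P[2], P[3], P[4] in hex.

Only C[2] changed, to 0xA. In CBC, a change in C_i garbles P_i and flips the same bit in P_{i+1}. Decrypting the received ciphertext:
P[1]: D(K, 0xA) = 0x9; 0x9 ⊕ 0x2 = 0xB.
P[2]: D(K, 0xA) = 0x9; 0x9 ⊕ 0xA = 0x3.
P[3]: D(K, 0xD) = 0xC; 0xC ⊕ 0xA = 0x6.
P[4]: D(K, 0xE) = 0xD; 0xD ⊕ 0xD = 0x0.
Blocks that differ from the original plaintext: P[2], P[3].

P[1] = 0xB, P[2] = 0x3, P[3] = 0x6, P[4] = 0x0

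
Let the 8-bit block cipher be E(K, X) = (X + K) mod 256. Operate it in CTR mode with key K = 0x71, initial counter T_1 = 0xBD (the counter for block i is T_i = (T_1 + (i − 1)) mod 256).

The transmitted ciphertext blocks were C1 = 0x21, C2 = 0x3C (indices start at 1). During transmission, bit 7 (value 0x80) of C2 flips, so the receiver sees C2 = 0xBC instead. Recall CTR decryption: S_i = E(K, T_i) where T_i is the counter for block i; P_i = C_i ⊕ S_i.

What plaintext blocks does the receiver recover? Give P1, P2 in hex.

P1 = 0x0F, P2 = 0x93

Only C2 changed, to 0xBC. In CTR, a change in C_i flips the same bit in P_i only; the keystream is unaffected. Decrypting the received ciphertext:
P1: T = 0xBD, S = E(K, T) = 0x2E; 0x21 ⊕ 0x2E = 0x0F.
P2: T = 0xBE, S = E(K, T) = 0x2F; 0xBC ⊕ 0x2F = 0x93.
Blocks that differ from the original plaintext: P2.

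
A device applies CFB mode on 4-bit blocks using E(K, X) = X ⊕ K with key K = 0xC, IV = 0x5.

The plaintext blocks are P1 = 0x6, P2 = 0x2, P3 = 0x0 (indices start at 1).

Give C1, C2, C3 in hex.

C1 = 0xF, C2 = 0x1, C3 = 0xD

CFB encryption: C_i = P_i ⊕ E(K, C_{i−1}), with C_{0} = IV.
C1: E(K, 0x5) = 0x9; 0x6 ⊕ 0x9 = 0xF.
C2: E(K, 0xF) = 0x3; 0x2 ⊕ 0x3 = 0x1.
C3: E(K, 0x1) = 0xD; 0x0 ⊕ 0xD = 0xD.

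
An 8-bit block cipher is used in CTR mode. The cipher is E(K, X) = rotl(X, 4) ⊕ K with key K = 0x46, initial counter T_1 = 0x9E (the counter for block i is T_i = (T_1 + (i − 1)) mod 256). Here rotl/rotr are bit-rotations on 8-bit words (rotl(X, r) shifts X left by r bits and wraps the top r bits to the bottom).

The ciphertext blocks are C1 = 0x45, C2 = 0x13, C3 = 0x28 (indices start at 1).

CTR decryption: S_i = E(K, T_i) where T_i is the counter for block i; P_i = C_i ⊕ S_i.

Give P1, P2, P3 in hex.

P1 = 0xEA, P2 = 0xAC, P3 = 0x64

P1: T = 0x9E, S = E(K, T) = 0xAF; 0x45 ⊕ 0xAF = 0xEA.
P2: T = 0x9F, S = E(K, T) = 0xBF; 0x13 ⊕ 0xBF = 0xAC.
P3: T = 0xA0, S = E(K, T) = 0x4C; 0x28 ⊕ 0x4C = 0x64.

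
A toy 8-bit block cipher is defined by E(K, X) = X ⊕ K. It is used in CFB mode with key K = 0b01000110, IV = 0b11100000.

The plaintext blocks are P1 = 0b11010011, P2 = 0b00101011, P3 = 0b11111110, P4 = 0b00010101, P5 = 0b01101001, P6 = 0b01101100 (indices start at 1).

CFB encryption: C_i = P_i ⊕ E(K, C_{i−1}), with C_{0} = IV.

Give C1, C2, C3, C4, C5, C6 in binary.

C1: E(K, 0b11100000) = 0b10100110; 0b11010011 ⊕ 0b10100110 = 0b01110101.
C2: E(K, 0b01110101) = 0b00110011; 0b00101011 ⊕ 0b00110011 = 0b00011000.
C3: E(K, 0b00011000) = 0b01011110; 0b11111110 ⊕ 0b01011110 = 0b10100000.
C4: E(K, 0b10100000) = 0b11100110; 0b00010101 ⊕ 0b11100110 = 0b11110011.
C5: E(K, 0b11110011) = 0b10110101; 0b01101001 ⊕ 0b10110101 = 0b11011100.
C6: E(K, 0b11011100) = 0b10011010; 0b01101100 ⊕ 0b10011010 = 0b11110110.

C1 = 0b01110101, C2 = 0b00011000, C3 = 0b10100000, C4 = 0b11110011, C5 = 0b11011100, C6 = 0b11110110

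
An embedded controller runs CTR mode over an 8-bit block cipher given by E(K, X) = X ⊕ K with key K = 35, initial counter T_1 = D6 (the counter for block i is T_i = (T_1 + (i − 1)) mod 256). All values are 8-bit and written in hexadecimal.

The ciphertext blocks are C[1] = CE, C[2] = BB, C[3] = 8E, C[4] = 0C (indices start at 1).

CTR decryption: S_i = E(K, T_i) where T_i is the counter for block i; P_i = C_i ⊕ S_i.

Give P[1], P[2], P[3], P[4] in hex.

P[1] = 2D, P[2] = 59, P[3] = 63, P[4] = E0

P[1]: T = D6, S = E(K, T) = E3; CE ⊕ E3 = 2D.
P[2]: T = D7, S = E(K, T) = E2; BB ⊕ E2 = 59.
P[3]: T = D8, S = E(K, T) = ED; 8E ⊕ ED = 63.
P[4]: T = D9, S = E(K, T) = EC; 0C ⊕ EC = E0.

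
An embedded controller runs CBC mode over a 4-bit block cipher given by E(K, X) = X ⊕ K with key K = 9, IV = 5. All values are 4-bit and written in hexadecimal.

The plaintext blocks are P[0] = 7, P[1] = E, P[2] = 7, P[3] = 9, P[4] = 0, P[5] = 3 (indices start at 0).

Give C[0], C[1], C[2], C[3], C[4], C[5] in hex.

C[0] = B, C[1] = C, C[2] = 2, C[3] = 2, C[4] = B, C[5] = 1

CBC encryption: C_i = E(K, P_i ⊕ C_{i−1}), with C_{−1} = IV.
C[0]: P[0] ⊕ 5 = 2; E(K, 2) = B.
C[1]: P[1] ⊕ B = 5; E(K, 5) = C.
C[2]: P[2] ⊕ C = B; E(K, B) = 2.
C[3]: P[3] ⊕ 2 = B; E(K, B) = 2.
C[4]: P[4] ⊕ 2 = 2; E(K, 2) = B.
C[5]: P[5] ⊕ B = 8; E(K, 8) = 1.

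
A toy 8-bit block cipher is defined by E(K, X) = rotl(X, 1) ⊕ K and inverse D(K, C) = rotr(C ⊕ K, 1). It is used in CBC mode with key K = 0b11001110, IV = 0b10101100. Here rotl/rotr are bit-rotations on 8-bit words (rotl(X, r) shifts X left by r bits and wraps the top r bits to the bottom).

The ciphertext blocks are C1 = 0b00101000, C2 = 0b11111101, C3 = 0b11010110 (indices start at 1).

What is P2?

P2 = 0b10110001

CBC decryption: P_i = D(K, C_i) ⊕ C_{i−1}, with C_{0} = IV.
P2: D(K, 0b11111101) = 0b10011001; 0b10011001 ⊕ 0b00101000 = 0b10110001.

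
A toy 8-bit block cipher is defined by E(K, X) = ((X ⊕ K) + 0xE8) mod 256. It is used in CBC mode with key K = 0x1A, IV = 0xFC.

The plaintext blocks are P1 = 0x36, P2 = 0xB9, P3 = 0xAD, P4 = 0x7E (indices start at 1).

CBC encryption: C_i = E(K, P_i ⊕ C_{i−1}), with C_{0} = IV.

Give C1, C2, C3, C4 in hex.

C1: P1 ⊕ 0xFC = 0xCA; E(K, 0xCA) = 0xB8.
C2: P2 ⊕ 0xB8 = 0x01; E(K, 0x01) = 0x03.
C3: P3 ⊕ 0x03 = 0xAE; E(K, 0xAE) = 0x9C.
C4: P4 ⊕ 0x9C = 0xE2; E(K, 0xE2) = 0xE0.

C1 = 0xB8, C2 = 0x03, C3 = 0x9C, C4 = 0xE0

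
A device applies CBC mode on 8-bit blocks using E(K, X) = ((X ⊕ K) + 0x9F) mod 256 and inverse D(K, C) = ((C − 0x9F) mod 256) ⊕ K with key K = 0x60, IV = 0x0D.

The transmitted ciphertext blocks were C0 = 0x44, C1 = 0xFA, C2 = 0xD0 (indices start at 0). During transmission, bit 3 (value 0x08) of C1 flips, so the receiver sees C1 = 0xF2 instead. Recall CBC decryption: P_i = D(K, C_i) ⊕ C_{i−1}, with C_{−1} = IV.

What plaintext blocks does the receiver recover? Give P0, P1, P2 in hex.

P0 = 0xC8, P1 = 0x77, P2 = 0xA3

Only C1 changed, to 0xF2. In CBC, a change in C_i garbles P_i and flips the same bit in P_{i+1}. Decrypting the received ciphertext:
P0: D(K, 0x44) = 0xC5; 0xC5 ⊕ 0x0D = 0xC8.
P1: D(K, 0xF2) = 0x33; 0x33 ⊕ 0x44 = 0x77.
P2: D(K, 0xD0) = 0x51; 0x51 ⊕ 0xF2 = 0xA3.
Blocks that differ from the original plaintext: P1, P2.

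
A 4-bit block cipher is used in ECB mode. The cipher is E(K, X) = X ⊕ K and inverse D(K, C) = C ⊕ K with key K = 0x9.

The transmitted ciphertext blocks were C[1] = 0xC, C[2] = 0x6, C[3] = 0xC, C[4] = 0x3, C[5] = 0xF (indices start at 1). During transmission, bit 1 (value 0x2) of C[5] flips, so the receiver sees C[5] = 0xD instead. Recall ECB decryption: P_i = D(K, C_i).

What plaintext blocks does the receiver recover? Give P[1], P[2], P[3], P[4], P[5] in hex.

Only C[5] changed, to 0xD. In ECB, a change in C_i affects only P_i. Decrypting the received ciphertext:
P[1]: D(K, 0xC) = 0x5.
P[2]: D(K, 0x6) = 0xF.
P[3]: D(K, 0xC) = 0x5.
P[4]: D(K, 0x3) = 0xA.
P[5]: D(K, 0xD) = 0x4.
Blocks that differ from the original plaintext: P[5].

P[1] = 0x5, P[2] = 0xF, P[3] = 0x5, P[4] = 0xA, P[5] = 0x4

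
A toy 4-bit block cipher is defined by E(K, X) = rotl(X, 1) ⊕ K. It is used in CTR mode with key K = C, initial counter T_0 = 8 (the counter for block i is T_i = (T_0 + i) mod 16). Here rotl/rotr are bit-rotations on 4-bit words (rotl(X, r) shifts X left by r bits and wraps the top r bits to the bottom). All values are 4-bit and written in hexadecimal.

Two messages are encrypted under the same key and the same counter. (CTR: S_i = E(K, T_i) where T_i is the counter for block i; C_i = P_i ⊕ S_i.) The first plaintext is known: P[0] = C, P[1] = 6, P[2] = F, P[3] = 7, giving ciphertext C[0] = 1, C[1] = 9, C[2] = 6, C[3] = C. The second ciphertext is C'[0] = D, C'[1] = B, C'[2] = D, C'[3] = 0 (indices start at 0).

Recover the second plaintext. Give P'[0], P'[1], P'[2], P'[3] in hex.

P'[0] = 0, P'[1] = 4, P'[2] = 4, P'[3] = B

In CTR with a reused counter, both messages share the same keystream S_i, so C_i ⊕ C'_i = P_i ⊕ P'_i and thus P'_i = P_i ⊕ C_i ⊕ C'_i.
P'[0]: C ⊕ 1 ⊕ D = 0.
P'[1]: 6 ⊕ 9 ⊕ B = 4.
P'[2]: F ⊕ 6 ⊕ D = 4.
P'[3]: 7 ⊕ C ⊕ 0 = B.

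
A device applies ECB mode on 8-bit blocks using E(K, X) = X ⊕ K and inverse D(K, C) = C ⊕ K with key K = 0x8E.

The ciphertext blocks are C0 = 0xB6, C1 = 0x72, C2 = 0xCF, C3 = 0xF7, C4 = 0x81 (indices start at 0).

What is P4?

ECB decryption: P_i = D(K, C_i).
P4: D(K, 0x81) = 0x0F.

P4 = 0x0F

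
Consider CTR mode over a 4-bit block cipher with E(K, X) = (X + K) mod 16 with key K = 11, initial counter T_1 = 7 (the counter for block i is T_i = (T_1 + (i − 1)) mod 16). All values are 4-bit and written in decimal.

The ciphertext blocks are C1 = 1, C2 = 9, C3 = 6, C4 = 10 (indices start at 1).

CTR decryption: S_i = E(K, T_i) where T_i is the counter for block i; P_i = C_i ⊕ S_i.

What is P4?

P4 = 15

P4: T = 10, S = E(K, T) = 5; 10 ⊕ 5 = 15.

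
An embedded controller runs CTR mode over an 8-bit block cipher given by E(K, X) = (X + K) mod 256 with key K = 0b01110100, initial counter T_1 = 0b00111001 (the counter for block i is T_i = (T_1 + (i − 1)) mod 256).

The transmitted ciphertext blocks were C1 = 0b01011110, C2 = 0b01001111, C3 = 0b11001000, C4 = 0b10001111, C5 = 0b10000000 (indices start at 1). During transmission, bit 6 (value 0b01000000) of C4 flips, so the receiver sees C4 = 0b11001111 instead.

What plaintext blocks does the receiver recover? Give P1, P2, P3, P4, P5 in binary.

P1 = 0b11110011, P2 = 0b11100001, P3 = 0b01100111, P4 = 0b01111111, P5 = 0b00110001

CTR decryption: S_i = E(K, T_i) where T_i is the counter for block i; P_i = C_i ⊕ S_i.
Only C4 changed, to 0b11001111. In CTR, a change in C_i flips the same bit in P_i only; the keystream is unaffected. Decrypting the received ciphertext:
P1: T = 0b00111001, S = E(K, T) = 0b10101101; 0b01011110 ⊕ 0b10101101 = 0b11110011.
P2: T = 0b00111010, S = E(K, T) = 0b10101110; 0b01001111 ⊕ 0b10101110 = 0b11100001.
P3: T = 0b00111011, S = E(K, T) = 0b10101111; 0b11001000 ⊕ 0b10101111 = 0b01100111.
P4: T = 0b00111100, S = E(K, T) = 0b10110000; 0b11001111 ⊕ 0b10110000 = 0b01111111.
P5: T = 0b00111101, S = E(K, T) = 0b10110001; 0b10000000 ⊕ 0b10110001 = 0b00110001.
Blocks that differ from the original plaintext: P4.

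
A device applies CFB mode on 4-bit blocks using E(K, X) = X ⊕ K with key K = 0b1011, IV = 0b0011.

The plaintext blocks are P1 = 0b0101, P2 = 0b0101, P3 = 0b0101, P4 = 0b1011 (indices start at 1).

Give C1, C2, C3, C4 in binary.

CFB encryption: C_i = P_i ⊕ E(K, C_{i−1}), with C_{0} = IV.
C1: E(K, 0b0011) = 0b1000; 0b0101 ⊕ 0b1000 = 0b1101.
C2: E(K, 0b1101) = 0b0110; 0b0101 ⊕ 0b0110 = 0b0011.
C3: E(K, 0b0011) = 0b1000; 0b0101 ⊕ 0b1000 = 0b1101.
C4: E(K, 0b1101) = 0b0110; 0b1011 ⊕ 0b0110 = 0b1101.

C1 = 0b1101, C2 = 0b0011, C3 = 0b1101, C4 = 0b1101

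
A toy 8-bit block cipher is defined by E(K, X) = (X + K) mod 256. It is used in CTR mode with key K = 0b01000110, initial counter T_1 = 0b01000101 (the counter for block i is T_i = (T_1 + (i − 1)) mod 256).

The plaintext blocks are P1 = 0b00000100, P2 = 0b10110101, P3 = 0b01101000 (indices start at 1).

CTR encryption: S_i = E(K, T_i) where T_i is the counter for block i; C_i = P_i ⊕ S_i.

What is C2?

C1: T = 0b01000101, S = E(K, T) = 0b10001011; 0b00000100 ⊕ 0b10001011 = 0b10001111.
C2: T = 0b01000110, S = E(K, T) = 0b10001100; 0b10110101 ⊕ 0b10001100 = 0b00111001.

C2 = 0b00111001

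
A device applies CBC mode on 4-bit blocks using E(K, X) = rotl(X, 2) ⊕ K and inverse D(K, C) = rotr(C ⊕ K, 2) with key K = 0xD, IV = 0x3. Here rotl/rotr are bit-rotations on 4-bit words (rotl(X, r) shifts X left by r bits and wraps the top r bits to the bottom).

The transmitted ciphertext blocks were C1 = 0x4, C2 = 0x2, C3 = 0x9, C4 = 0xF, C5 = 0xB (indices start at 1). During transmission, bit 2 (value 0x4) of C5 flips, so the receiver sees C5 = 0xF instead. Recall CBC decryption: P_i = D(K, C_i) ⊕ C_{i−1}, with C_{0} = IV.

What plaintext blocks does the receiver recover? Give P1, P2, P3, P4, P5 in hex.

P1 = 0x5, P2 = 0xB, P3 = 0x3, P4 = 0x1, P5 = 0x7

Only C5 changed, to 0xF. In CBC, a change in C_i garbles P_i and flips the same bit in P_{i+1}. Decrypting the received ciphertext:
P1: D(K, 0x4) = 0x6; 0x6 ⊕ 0x3 = 0x5.
P2: D(K, 0x2) = 0xF; 0xF ⊕ 0x4 = 0xB.
P3: D(K, 0x9) = 0x1; 0x1 ⊕ 0x2 = 0x3.
P4: D(K, 0xF) = 0x8; 0x8 ⊕ 0x9 = 0x1.
P5: D(K, 0xF) = 0x8; 0x8 ⊕ 0xF = 0x7.
Blocks that differ from the original plaintext: P5.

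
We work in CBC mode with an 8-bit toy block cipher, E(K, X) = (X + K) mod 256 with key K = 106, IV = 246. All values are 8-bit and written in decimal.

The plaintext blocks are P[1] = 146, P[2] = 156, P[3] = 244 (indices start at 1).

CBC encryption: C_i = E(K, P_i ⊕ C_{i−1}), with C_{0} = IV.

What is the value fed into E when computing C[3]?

72

C[1]: P[1] ⊕ 246 = 100; E(K, 100) = 206.
C[2]: P[2] ⊕ 206 = 82; E(K, 82) = 188.
C[3]: P[3] ⊕ 188 = 72; E(K, 72) = 178.
So the input to E for block [3] is 72.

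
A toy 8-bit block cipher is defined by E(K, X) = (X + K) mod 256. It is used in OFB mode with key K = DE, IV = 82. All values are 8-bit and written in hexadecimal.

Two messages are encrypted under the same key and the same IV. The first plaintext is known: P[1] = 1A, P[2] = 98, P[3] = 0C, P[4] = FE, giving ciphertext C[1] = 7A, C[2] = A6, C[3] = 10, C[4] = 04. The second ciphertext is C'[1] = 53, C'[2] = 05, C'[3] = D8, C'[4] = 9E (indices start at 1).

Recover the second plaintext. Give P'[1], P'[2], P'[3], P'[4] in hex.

P'[1] = 33, P'[2] = 3B, P'[3] = C4, P'[4] = 64

In OFB with a reused IV, both messages share the same keystream S_i, so C_i ⊕ C'_i = P_i ⊕ P'_i and thus P'_i = P_i ⊕ C_i ⊕ C'_i.
P'[1]: 1A ⊕ 7A ⊕ 53 = 33.
P'[2]: 98 ⊕ A6 ⊕ 05 = 3B.
P'[3]: 0C ⊕ 10 ⊕ D8 = C4.
P'[4]: FE ⊕ 04 ⊕ 9E = 64.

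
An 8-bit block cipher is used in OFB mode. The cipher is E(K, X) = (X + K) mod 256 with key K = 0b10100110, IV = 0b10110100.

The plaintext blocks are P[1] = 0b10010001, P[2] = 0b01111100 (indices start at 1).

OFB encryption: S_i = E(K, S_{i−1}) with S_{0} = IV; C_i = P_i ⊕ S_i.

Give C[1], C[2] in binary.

C[1] = 0b11001011, C[2] = 0b01111100

C[1]: S = E(K, 0b10110100) = 0b01011010; 0b10010001 ⊕ 0b01011010 = 0b11001011.
C[2]: S = E(K, 0b01011010) = 0b00000000; 0b01111100 ⊕ 0b00000000 = 0b01111100.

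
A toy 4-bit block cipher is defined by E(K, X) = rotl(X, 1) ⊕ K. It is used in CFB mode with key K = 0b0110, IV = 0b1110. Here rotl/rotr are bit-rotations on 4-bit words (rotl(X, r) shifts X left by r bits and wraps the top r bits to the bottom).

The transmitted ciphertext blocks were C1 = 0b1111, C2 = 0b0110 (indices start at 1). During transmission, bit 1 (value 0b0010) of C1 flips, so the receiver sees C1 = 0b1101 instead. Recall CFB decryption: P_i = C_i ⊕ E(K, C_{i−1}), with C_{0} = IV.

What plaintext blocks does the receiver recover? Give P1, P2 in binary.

Only C1 changed, to 0b1101. In CFB, a change in C_i flips the same bit in P_i and garbles P_{i+1}. Decrypting the received ciphertext:
P1: E(K, 0b1110) = 0b1011; 0b1101 ⊕ 0b1011 = 0b0110.
P2: E(K, 0b1101) = 0b1101; 0b0110 ⊕ 0b1101 = 0b1011.
Blocks that differ from the original plaintext: P1, P2.

P1 = 0b0110, P2 = 0b1011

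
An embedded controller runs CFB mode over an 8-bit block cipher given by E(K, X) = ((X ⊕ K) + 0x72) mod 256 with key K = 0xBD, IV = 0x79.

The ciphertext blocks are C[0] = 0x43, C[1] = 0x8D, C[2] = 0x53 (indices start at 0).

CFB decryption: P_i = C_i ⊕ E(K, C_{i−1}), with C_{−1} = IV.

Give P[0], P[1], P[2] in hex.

P[0]: E(K, 0x79) = 0x36; 0x43 ⊕ 0x36 = 0x75.
P[1]: E(K, 0x43) = 0x70; 0x8D ⊕ 0x70 = 0xFD.
P[2]: E(K, 0x8D) = 0xA2; 0x53 ⊕ 0xA2 = 0xF1.

P[0] = 0x75, P[1] = 0xFD, P[2] = 0xF1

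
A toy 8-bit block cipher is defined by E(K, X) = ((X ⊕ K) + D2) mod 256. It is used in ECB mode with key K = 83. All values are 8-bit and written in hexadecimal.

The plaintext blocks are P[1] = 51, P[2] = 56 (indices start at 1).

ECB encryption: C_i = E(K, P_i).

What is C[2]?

C[2]: E(K, 56) = A7.

C[2] = A7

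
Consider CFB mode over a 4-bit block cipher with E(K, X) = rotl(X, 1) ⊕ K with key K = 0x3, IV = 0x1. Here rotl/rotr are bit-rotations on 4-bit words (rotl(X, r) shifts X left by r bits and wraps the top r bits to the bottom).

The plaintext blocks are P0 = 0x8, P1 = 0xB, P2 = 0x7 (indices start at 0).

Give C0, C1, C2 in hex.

CFB encryption: C_i = P_i ⊕ E(K, C_{i−1}), with C_{−1} = IV.
C0: E(K, 0x1) = 0x1; 0x8 ⊕ 0x1 = 0x9.
C1: E(K, 0x9) = 0x0; 0xB ⊕ 0x0 = 0xB.
C2: E(K, 0xB) = 0x4; 0x7 ⊕ 0x4 = 0x3.

C0 = 0x9, C1 = 0xB, C2 = 0x3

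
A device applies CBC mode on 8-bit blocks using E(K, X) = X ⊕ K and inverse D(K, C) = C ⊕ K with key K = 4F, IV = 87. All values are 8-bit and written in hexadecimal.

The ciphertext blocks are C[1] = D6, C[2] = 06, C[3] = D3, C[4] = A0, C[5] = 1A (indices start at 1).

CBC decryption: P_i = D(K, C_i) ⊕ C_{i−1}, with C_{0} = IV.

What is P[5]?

P[5] = F5

P[5]: D(K, 1A) = 55; 55 ⊕ A0 = F5.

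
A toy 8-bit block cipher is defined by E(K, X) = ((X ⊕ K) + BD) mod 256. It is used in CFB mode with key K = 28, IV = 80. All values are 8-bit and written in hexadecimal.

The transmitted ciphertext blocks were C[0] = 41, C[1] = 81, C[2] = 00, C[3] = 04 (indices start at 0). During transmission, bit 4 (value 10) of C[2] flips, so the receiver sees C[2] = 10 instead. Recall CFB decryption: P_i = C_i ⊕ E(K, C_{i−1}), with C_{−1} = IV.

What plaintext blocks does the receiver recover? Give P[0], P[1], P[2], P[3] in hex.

P[0] = 24, P[1] = A7, P[2] = 76, P[3] = F1

Only C[2] changed, to 10. In CFB, a change in C_i flips the same bit in P_i and garbles P_{i+1}. Decrypting the received ciphertext:
P[0]: E(K, 80) = 65; 41 ⊕ 65 = 24.
P[1]: E(K, 41) = 26; 81 ⊕ 26 = A7.
P[2]: E(K, 81) = 66; 10 ⊕ 66 = 76.
P[3]: E(K, 10) = F5; 04 ⊕ F5 = F1.
Blocks that differ from the original plaintext: P[2], P[3].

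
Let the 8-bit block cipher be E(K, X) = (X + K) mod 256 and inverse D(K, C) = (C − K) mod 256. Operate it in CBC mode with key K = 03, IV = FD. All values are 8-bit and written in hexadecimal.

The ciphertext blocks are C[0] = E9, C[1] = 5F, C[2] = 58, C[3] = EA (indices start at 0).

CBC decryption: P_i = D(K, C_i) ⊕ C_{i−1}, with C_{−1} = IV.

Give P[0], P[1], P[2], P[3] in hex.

P[0] = 1B, P[1] = B5, P[2] = 0A, P[3] = BF

P[0]: D(K, E9) = E6; E6 ⊕ FD = 1B.
P[1]: D(K, 5F) = 5C; 5C ⊕ E9 = B5.
P[2]: D(K, 58) = 55; 55 ⊕ 5F = 0A.
P[3]: D(K, EA) = E7; E7 ⊕ 58 = BF.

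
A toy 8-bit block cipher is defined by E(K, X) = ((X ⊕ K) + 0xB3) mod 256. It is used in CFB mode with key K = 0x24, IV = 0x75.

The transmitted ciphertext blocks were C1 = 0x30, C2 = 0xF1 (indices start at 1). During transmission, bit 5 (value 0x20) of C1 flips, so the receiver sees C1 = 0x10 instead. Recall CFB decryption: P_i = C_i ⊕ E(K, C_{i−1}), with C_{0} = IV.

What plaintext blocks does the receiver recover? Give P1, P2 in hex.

P1 = 0x14, P2 = 0x16

Only C1 changed, to 0x10. In CFB, a change in C_i flips the same bit in P_i and garbles P_{i+1}. Decrypting the received ciphertext:
P1: E(K, 0x75) = 0x04; 0x10 ⊕ 0x04 = 0x14.
P2: E(K, 0x10) = 0xE7; 0xF1 ⊕ 0xE7 = 0x16.
Blocks that differ from the original plaintext: P1, P2.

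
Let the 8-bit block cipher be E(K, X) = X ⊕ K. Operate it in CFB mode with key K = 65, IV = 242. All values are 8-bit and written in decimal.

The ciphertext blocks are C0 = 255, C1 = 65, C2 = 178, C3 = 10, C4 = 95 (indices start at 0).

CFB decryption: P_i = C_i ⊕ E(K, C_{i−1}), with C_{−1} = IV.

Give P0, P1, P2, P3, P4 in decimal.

P0 = 76, P1 = 255, P2 = 178, P3 = 249, P4 = 20

P0: E(K, 242) = 179; 255 ⊕ 179 = 76.
P1: E(K, 255) = 190; 65 ⊕ 190 = 255.
P2: E(K, 65) = 0; 178 ⊕ 0 = 178.
P3: E(K, 178) = 243; 10 ⊕ 243 = 249.
P4: E(K, 10) = 75; 95 ⊕ 75 = 20.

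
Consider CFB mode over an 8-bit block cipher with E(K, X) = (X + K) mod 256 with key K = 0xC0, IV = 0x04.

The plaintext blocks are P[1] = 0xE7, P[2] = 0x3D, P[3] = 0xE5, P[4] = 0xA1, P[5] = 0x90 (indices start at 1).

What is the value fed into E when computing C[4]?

CFB encryption: C_i = P_i ⊕ E(K, C_{i−1}), with C_{0} = IV.
C[1]: E(K, 0x04) = 0xC4; 0xE7 ⊕ 0xC4 = 0x23.
C[2]: E(K, 0x23) = 0xE3; 0x3D ⊕ 0xE3 = 0xDE.
C[3]: E(K, 0xDE) = 0x9E; 0xE5 ⊕ 0x9E = 0x7B.
C[4]: E(K, 0x7B) = 0x3B; 0xA1 ⊕ 0x3B = 0x9A.
So the input to E for block [4] is 0x7B.

0x7B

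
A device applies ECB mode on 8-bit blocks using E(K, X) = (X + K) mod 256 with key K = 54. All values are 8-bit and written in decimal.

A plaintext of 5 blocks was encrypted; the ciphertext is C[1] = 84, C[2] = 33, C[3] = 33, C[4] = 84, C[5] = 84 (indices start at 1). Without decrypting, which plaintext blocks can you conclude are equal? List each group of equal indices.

P[1] = P[4] = P[5]; P[2] = P[3]

ECB encrypts each block independently with the same key, so equal ciphertext blocks imply equal plaintext blocks.
C[1] = C[4] = C[5] = 84, so P[1] = P[4] = P[5].
C[2] = C[3] = 33, so P[2] = P[3].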